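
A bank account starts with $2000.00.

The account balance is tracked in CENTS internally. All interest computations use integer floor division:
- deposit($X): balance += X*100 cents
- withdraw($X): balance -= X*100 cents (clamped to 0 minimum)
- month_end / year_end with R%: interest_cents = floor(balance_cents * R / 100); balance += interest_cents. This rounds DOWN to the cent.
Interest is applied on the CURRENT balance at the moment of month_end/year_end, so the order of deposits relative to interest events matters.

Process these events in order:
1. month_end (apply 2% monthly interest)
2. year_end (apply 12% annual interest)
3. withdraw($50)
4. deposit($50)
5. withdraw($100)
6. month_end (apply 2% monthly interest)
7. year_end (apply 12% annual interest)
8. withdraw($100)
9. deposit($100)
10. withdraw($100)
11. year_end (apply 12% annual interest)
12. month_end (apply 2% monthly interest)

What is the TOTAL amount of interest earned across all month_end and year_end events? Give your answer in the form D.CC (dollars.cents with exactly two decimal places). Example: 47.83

After 1 (month_end (apply 2% monthly interest)): balance=$2040.00 total_interest=$40.00
After 2 (year_end (apply 12% annual interest)): balance=$2284.80 total_interest=$284.80
After 3 (withdraw($50)): balance=$2234.80 total_interest=$284.80
After 4 (deposit($50)): balance=$2284.80 total_interest=$284.80
After 5 (withdraw($100)): balance=$2184.80 total_interest=$284.80
After 6 (month_end (apply 2% monthly interest)): balance=$2228.49 total_interest=$328.49
After 7 (year_end (apply 12% annual interest)): balance=$2495.90 total_interest=$595.90
After 8 (withdraw($100)): balance=$2395.90 total_interest=$595.90
After 9 (deposit($100)): balance=$2495.90 total_interest=$595.90
After 10 (withdraw($100)): balance=$2395.90 total_interest=$595.90
After 11 (year_end (apply 12% annual interest)): balance=$2683.40 total_interest=$883.40
After 12 (month_end (apply 2% monthly interest)): balance=$2737.06 total_interest=$937.06

Answer: 937.06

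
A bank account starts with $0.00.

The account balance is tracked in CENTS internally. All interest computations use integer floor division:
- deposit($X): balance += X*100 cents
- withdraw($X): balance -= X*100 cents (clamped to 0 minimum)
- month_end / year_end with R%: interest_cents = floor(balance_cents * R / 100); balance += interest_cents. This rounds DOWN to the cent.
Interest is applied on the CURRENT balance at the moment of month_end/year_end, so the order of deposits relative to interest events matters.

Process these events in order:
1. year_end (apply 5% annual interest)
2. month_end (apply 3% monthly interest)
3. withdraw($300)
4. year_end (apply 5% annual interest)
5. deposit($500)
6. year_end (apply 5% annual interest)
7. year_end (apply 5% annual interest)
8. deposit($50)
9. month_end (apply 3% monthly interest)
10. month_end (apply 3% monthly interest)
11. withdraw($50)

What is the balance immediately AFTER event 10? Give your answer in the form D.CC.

Answer: 637.85

Derivation:
After 1 (year_end (apply 5% annual interest)): balance=$0.00 total_interest=$0.00
After 2 (month_end (apply 3% monthly interest)): balance=$0.00 total_interest=$0.00
After 3 (withdraw($300)): balance=$0.00 total_interest=$0.00
After 4 (year_end (apply 5% annual interest)): balance=$0.00 total_interest=$0.00
After 5 (deposit($500)): balance=$500.00 total_interest=$0.00
After 6 (year_end (apply 5% annual interest)): balance=$525.00 total_interest=$25.00
After 7 (year_end (apply 5% annual interest)): balance=$551.25 total_interest=$51.25
After 8 (deposit($50)): balance=$601.25 total_interest=$51.25
After 9 (month_end (apply 3% monthly interest)): balance=$619.28 total_interest=$69.28
After 10 (month_end (apply 3% monthly interest)): balance=$637.85 total_interest=$87.85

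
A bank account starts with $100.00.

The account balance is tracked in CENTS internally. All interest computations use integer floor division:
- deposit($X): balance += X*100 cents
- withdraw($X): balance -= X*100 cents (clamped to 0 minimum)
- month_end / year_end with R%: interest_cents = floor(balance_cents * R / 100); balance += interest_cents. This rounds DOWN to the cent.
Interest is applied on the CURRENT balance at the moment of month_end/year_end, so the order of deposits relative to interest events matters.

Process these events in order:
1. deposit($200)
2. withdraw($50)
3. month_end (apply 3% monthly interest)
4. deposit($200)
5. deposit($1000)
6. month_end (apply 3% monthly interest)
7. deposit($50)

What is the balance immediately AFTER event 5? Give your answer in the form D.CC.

After 1 (deposit($200)): balance=$300.00 total_interest=$0.00
After 2 (withdraw($50)): balance=$250.00 total_interest=$0.00
After 3 (month_end (apply 3% monthly interest)): balance=$257.50 total_interest=$7.50
After 4 (deposit($200)): balance=$457.50 total_interest=$7.50
After 5 (deposit($1000)): balance=$1457.50 total_interest=$7.50

Answer: 1457.50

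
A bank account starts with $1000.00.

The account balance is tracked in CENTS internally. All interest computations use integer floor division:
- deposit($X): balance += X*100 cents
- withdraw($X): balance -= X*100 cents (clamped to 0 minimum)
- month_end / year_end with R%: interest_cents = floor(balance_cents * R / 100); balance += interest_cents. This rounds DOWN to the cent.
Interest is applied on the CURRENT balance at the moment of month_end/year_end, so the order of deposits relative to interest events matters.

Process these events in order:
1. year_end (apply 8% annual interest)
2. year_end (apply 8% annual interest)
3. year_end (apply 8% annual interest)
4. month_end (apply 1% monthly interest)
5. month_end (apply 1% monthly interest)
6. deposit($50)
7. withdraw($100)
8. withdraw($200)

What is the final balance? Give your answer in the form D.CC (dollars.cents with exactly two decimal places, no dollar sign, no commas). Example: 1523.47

Answer: 1035.02

Derivation:
After 1 (year_end (apply 8% annual interest)): balance=$1080.00 total_interest=$80.00
After 2 (year_end (apply 8% annual interest)): balance=$1166.40 total_interest=$166.40
After 3 (year_end (apply 8% annual interest)): balance=$1259.71 total_interest=$259.71
After 4 (month_end (apply 1% monthly interest)): balance=$1272.30 total_interest=$272.30
After 5 (month_end (apply 1% monthly interest)): balance=$1285.02 total_interest=$285.02
After 6 (deposit($50)): balance=$1335.02 total_interest=$285.02
After 7 (withdraw($100)): balance=$1235.02 total_interest=$285.02
After 8 (withdraw($200)): balance=$1035.02 total_interest=$285.02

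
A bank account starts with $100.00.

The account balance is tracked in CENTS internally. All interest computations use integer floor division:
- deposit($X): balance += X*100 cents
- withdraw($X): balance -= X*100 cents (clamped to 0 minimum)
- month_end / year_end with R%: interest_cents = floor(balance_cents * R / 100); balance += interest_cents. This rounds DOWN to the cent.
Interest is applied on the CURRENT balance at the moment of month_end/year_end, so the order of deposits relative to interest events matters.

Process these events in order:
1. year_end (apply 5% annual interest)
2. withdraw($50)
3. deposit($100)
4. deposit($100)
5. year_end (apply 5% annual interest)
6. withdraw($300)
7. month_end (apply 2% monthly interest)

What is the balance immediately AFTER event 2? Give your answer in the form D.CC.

After 1 (year_end (apply 5% annual interest)): balance=$105.00 total_interest=$5.00
After 2 (withdraw($50)): balance=$55.00 total_interest=$5.00

Answer: 55.00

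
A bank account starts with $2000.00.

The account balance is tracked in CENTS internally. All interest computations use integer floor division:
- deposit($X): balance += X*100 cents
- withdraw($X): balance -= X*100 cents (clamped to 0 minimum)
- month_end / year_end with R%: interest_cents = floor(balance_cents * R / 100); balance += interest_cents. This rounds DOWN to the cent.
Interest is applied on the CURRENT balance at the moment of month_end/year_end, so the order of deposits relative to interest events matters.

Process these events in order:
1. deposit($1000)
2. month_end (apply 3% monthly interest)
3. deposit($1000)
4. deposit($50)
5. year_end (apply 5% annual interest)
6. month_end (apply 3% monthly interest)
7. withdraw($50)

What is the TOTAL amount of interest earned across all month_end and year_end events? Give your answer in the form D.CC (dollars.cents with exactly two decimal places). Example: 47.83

After 1 (deposit($1000)): balance=$3000.00 total_interest=$0.00
After 2 (month_end (apply 3% monthly interest)): balance=$3090.00 total_interest=$90.00
After 3 (deposit($1000)): balance=$4090.00 total_interest=$90.00
After 4 (deposit($50)): balance=$4140.00 total_interest=$90.00
After 5 (year_end (apply 5% annual interest)): balance=$4347.00 total_interest=$297.00
After 6 (month_end (apply 3% monthly interest)): balance=$4477.41 total_interest=$427.41
After 7 (withdraw($50)): balance=$4427.41 total_interest=$427.41

Answer: 427.41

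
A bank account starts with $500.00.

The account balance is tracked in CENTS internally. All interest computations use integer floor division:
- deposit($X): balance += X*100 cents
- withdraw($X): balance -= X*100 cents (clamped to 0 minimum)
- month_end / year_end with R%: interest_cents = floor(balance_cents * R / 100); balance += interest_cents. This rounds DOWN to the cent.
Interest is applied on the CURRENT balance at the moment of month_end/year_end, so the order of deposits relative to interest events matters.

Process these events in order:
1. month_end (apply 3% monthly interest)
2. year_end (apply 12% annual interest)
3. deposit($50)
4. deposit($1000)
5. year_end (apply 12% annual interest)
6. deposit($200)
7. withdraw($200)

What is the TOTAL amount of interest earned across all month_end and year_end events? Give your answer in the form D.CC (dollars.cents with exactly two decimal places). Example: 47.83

Answer: 272.01

Derivation:
After 1 (month_end (apply 3% monthly interest)): balance=$515.00 total_interest=$15.00
After 2 (year_end (apply 12% annual interest)): balance=$576.80 total_interest=$76.80
After 3 (deposit($50)): balance=$626.80 total_interest=$76.80
After 4 (deposit($1000)): balance=$1626.80 total_interest=$76.80
After 5 (year_end (apply 12% annual interest)): balance=$1822.01 total_interest=$272.01
After 6 (deposit($200)): balance=$2022.01 total_interest=$272.01
After 7 (withdraw($200)): balance=$1822.01 total_interest=$272.01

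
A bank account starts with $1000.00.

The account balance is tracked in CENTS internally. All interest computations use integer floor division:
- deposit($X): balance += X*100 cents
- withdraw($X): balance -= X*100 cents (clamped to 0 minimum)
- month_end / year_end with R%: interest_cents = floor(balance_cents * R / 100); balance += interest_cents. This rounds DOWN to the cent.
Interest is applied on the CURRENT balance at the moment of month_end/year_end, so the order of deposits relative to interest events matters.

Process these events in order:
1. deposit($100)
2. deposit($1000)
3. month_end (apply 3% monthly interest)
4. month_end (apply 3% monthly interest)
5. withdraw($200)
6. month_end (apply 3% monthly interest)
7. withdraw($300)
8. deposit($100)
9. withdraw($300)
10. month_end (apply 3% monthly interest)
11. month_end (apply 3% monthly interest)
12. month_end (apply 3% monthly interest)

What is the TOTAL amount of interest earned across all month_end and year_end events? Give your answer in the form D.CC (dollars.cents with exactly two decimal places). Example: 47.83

After 1 (deposit($100)): balance=$1100.00 total_interest=$0.00
After 2 (deposit($1000)): balance=$2100.00 total_interest=$0.00
After 3 (month_end (apply 3% monthly interest)): balance=$2163.00 total_interest=$63.00
After 4 (month_end (apply 3% monthly interest)): balance=$2227.89 total_interest=$127.89
After 5 (withdraw($200)): balance=$2027.89 total_interest=$127.89
After 6 (month_end (apply 3% monthly interest)): balance=$2088.72 total_interest=$188.72
After 7 (withdraw($300)): balance=$1788.72 total_interest=$188.72
After 8 (deposit($100)): balance=$1888.72 total_interest=$188.72
After 9 (withdraw($300)): balance=$1588.72 total_interest=$188.72
After 10 (month_end (apply 3% monthly interest)): balance=$1636.38 total_interest=$236.38
After 11 (month_end (apply 3% monthly interest)): balance=$1685.47 total_interest=$285.47
After 12 (month_end (apply 3% monthly interest)): balance=$1736.03 total_interest=$336.03

Answer: 336.03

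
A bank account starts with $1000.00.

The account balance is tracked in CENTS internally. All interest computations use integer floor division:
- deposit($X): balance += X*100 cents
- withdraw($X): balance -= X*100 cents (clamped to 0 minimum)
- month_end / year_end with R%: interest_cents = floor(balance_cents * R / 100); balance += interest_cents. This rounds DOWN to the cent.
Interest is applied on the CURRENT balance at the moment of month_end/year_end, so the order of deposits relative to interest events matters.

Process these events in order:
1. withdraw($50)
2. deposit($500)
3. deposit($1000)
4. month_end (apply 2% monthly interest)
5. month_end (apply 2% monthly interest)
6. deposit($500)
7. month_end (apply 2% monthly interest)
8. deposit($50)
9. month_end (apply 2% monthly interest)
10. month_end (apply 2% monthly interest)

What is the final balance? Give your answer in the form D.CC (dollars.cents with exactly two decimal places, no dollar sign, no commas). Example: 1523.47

Answer: 3287.60

Derivation:
After 1 (withdraw($50)): balance=$950.00 total_interest=$0.00
After 2 (deposit($500)): balance=$1450.00 total_interest=$0.00
After 3 (deposit($1000)): balance=$2450.00 total_interest=$0.00
After 4 (month_end (apply 2% monthly interest)): balance=$2499.00 total_interest=$49.00
After 5 (month_end (apply 2% monthly interest)): balance=$2548.98 total_interest=$98.98
After 6 (deposit($500)): balance=$3048.98 total_interest=$98.98
After 7 (month_end (apply 2% monthly interest)): balance=$3109.95 total_interest=$159.95
After 8 (deposit($50)): balance=$3159.95 total_interest=$159.95
After 9 (month_end (apply 2% monthly interest)): balance=$3223.14 total_interest=$223.14
After 10 (month_end (apply 2% monthly interest)): balance=$3287.60 total_interest=$287.60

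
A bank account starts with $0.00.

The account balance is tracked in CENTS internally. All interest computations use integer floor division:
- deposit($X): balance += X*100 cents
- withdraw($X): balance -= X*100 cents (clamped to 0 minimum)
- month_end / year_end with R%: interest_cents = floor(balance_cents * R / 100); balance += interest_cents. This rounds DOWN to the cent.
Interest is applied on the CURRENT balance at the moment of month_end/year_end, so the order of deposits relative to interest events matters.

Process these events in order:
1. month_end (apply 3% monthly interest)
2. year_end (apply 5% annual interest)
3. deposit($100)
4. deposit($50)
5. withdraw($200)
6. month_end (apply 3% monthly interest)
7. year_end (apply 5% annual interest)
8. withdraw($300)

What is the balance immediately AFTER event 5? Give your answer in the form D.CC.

Answer: 0.00

Derivation:
After 1 (month_end (apply 3% monthly interest)): balance=$0.00 total_interest=$0.00
After 2 (year_end (apply 5% annual interest)): balance=$0.00 total_interest=$0.00
After 3 (deposit($100)): balance=$100.00 total_interest=$0.00
After 4 (deposit($50)): balance=$150.00 total_interest=$0.00
After 5 (withdraw($200)): balance=$0.00 total_interest=$0.00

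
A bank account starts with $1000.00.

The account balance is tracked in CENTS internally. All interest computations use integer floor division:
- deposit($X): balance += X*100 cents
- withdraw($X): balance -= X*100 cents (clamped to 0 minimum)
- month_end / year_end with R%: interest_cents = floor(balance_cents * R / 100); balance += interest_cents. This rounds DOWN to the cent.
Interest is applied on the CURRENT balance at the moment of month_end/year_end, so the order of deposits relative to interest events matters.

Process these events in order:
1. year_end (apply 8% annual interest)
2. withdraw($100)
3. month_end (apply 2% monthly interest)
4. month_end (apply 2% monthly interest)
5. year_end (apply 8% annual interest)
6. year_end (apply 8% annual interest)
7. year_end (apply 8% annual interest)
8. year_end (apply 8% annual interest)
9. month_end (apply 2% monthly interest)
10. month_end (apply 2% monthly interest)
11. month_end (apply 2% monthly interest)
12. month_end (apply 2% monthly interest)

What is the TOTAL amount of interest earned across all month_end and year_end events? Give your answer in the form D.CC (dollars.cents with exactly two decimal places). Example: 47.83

After 1 (year_end (apply 8% annual interest)): balance=$1080.00 total_interest=$80.00
After 2 (withdraw($100)): balance=$980.00 total_interest=$80.00
After 3 (month_end (apply 2% monthly interest)): balance=$999.60 total_interest=$99.60
After 4 (month_end (apply 2% monthly interest)): balance=$1019.59 total_interest=$119.59
After 5 (year_end (apply 8% annual interest)): balance=$1101.15 total_interest=$201.15
After 6 (year_end (apply 8% annual interest)): balance=$1189.24 total_interest=$289.24
After 7 (year_end (apply 8% annual interest)): balance=$1284.37 total_interest=$384.37
After 8 (year_end (apply 8% annual interest)): balance=$1387.11 total_interest=$487.11
After 9 (month_end (apply 2% monthly interest)): balance=$1414.85 total_interest=$514.85
After 10 (month_end (apply 2% monthly interest)): balance=$1443.14 total_interest=$543.14
After 11 (month_end (apply 2% monthly interest)): balance=$1472.00 total_interest=$572.00
After 12 (month_end (apply 2% monthly interest)): balance=$1501.44 total_interest=$601.44

Answer: 601.44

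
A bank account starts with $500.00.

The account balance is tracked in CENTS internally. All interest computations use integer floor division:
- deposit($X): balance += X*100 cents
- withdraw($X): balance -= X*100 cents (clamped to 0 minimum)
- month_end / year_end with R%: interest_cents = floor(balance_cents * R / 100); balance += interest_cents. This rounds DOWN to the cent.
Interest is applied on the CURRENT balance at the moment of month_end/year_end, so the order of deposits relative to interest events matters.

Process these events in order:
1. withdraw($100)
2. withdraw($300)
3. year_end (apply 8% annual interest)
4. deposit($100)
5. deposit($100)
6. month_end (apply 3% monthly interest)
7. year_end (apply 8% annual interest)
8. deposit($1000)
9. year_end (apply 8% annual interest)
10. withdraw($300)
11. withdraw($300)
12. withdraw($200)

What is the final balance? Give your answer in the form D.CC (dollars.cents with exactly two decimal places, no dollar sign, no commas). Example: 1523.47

After 1 (withdraw($100)): balance=$400.00 total_interest=$0.00
After 2 (withdraw($300)): balance=$100.00 total_interest=$0.00
After 3 (year_end (apply 8% annual interest)): balance=$108.00 total_interest=$8.00
After 4 (deposit($100)): balance=$208.00 total_interest=$8.00
After 5 (deposit($100)): balance=$308.00 total_interest=$8.00
After 6 (month_end (apply 3% monthly interest)): balance=$317.24 total_interest=$17.24
After 7 (year_end (apply 8% annual interest)): balance=$342.61 total_interest=$42.61
After 8 (deposit($1000)): balance=$1342.61 total_interest=$42.61
After 9 (year_end (apply 8% annual interest)): balance=$1450.01 total_interest=$150.01
After 10 (withdraw($300)): balance=$1150.01 total_interest=$150.01
After 11 (withdraw($300)): balance=$850.01 total_interest=$150.01
After 12 (withdraw($200)): balance=$650.01 total_interest=$150.01

Answer: 650.01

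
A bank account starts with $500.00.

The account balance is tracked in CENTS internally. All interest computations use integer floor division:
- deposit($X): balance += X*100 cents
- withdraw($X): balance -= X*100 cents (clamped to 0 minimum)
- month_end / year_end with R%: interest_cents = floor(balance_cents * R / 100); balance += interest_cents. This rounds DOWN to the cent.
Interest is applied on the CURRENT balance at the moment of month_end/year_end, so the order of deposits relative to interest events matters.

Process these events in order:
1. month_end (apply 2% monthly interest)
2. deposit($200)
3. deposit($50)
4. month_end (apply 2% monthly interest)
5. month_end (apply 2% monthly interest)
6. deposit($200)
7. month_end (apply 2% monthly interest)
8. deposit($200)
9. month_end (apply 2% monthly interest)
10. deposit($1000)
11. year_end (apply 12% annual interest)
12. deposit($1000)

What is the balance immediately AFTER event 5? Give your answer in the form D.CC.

Answer: 790.70

Derivation:
After 1 (month_end (apply 2% monthly interest)): balance=$510.00 total_interest=$10.00
After 2 (deposit($200)): balance=$710.00 total_interest=$10.00
After 3 (deposit($50)): balance=$760.00 total_interest=$10.00
After 4 (month_end (apply 2% monthly interest)): balance=$775.20 total_interest=$25.20
After 5 (month_end (apply 2% monthly interest)): balance=$790.70 total_interest=$40.70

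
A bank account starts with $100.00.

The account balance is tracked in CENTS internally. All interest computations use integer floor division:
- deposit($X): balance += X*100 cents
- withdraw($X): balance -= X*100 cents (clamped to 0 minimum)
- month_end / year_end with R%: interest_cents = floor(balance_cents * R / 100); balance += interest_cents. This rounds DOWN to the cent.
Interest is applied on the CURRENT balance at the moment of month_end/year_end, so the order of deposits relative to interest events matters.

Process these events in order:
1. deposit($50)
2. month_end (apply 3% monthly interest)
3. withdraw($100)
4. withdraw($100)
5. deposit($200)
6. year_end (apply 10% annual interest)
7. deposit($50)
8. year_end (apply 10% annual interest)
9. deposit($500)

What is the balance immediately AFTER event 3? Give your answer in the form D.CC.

Answer: 54.50

Derivation:
After 1 (deposit($50)): balance=$150.00 total_interest=$0.00
After 2 (month_end (apply 3% monthly interest)): balance=$154.50 total_interest=$4.50
After 3 (withdraw($100)): balance=$54.50 total_interest=$4.50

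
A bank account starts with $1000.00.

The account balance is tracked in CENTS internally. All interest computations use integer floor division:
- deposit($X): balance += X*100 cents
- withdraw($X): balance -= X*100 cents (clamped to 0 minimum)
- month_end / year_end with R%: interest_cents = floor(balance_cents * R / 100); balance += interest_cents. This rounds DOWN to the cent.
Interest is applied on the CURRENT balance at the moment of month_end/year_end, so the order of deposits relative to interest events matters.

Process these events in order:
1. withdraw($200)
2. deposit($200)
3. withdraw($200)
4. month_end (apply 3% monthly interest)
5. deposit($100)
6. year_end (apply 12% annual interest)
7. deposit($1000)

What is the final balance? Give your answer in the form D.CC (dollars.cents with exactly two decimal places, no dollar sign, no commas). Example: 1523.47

Answer: 2034.88

Derivation:
After 1 (withdraw($200)): balance=$800.00 total_interest=$0.00
After 2 (deposit($200)): balance=$1000.00 total_interest=$0.00
After 3 (withdraw($200)): balance=$800.00 total_interest=$0.00
After 4 (month_end (apply 3% monthly interest)): balance=$824.00 total_interest=$24.00
After 5 (deposit($100)): balance=$924.00 total_interest=$24.00
After 6 (year_end (apply 12% annual interest)): balance=$1034.88 total_interest=$134.88
After 7 (deposit($1000)): balance=$2034.88 total_interest=$134.88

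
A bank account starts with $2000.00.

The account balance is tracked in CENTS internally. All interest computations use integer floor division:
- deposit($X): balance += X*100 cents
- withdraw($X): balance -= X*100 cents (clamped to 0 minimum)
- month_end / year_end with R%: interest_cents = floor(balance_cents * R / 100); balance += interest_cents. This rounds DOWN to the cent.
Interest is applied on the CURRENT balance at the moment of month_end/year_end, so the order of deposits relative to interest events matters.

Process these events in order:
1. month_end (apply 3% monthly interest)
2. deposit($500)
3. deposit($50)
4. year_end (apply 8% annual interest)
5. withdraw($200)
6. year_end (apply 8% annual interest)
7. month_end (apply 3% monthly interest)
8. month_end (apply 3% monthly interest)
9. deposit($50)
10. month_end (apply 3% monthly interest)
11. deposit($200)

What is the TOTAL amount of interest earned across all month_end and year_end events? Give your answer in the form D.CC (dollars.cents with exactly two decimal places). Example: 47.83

Answer: 742.04

Derivation:
After 1 (month_end (apply 3% monthly interest)): balance=$2060.00 total_interest=$60.00
After 2 (deposit($500)): balance=$2560.00 total_interest=$60.00
After 3 (deposit($50)): balance=$2610.00 total_interest=$60.00
After 4 (year_end (apply 8% annual interest)): balance=$2818.80 total_interest=$268.80
After 5 (withdraw($200)): balance=$2618.80 total_interest=$268.80
After 6 (year_end (apply 8% annual interest)): balance=$2828.30 total_interest=$478.30
After 7 (month_end (apply 3% monthly interest)): balance=$2913.14 total_interest=$563.14
After 8 (month_end (apply 3% monthly interest)): balance=$3000.53 total_interest=$650.53
After 9 (deposit($50)): balance=$3050.53 total_interest=$650.53
After 10 (month_end (apply 3% monthly interest)): balance=$3142.04 total_interest=$742.04
After 11 (deposit($200)): balance=$3342.04 total_interest=$742.04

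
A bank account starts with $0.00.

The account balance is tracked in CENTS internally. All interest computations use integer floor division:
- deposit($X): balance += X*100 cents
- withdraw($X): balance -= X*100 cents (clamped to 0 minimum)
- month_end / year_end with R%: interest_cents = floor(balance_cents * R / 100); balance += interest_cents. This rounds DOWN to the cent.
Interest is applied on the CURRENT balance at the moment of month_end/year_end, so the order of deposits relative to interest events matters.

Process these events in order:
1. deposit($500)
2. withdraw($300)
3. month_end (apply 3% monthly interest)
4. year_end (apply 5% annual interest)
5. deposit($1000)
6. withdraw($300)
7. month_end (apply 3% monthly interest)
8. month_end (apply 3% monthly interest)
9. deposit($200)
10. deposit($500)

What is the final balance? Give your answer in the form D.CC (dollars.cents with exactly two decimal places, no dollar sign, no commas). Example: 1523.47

Answer: 1672.09

Derivation:
After 1 (deposit($500)): balance=$500.00 total_interest=$0.00
After 2 (withdraw($300)): balance=$200.00 total_interest=$0.00
After 3 (month_end (apply 3% monthly interest)): balance=$206.00 total_interest=$6.00
After 4 (year_end (apply 5% annual interest)): balance=$216.30 total_interest=$16.30
After 5 (deposit($1000)): balance=$1216.30 total_interest=$16.30
After 6 (withdraw($300)): balance=$916.30 total_interest=$16.30
After 7 (month_end (apply 3% monthly interest)): balance=$943.78 total_interest=$43.78
After 8 (month_end (apply 3% monthly interest)): balance=$972.09 total_interest=$72.09
After 9 (deposit($200)): balance=$1172.09 total_interest=$72.09
After 10 (deposit($500)): balance=$1672.09 total_interest=$72.09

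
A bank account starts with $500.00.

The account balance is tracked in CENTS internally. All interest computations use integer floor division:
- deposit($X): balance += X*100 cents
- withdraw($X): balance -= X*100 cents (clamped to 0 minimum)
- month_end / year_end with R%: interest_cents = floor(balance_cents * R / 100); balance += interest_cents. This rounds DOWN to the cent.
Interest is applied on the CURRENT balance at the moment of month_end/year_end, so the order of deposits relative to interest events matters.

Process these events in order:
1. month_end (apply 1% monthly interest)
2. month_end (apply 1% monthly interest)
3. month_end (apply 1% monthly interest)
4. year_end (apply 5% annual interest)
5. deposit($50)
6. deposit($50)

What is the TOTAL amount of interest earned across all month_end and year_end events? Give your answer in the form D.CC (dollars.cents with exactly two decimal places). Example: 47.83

Answer: 40.90

Derivation:
After 1 (month_end (apply 1% monthly interest)): balance=$505.00 total_interest=$5.00
After 2 (month_end (apply 1% monthly interest)): balance=$510.05 total_interest=$10.05
After 3 (month_end (apply 1% monthly interest)): balance=$515.15 total_interest=$15.15
After 4 (year_end (apply 5% annual interest)): balance=$540.90 total_interest=$40.90
After 5 (deposit($50)): balance=$590.90 total_interest=$40.90
After 6 (deposit($50)): balance=$640.90 total_interest=$40.90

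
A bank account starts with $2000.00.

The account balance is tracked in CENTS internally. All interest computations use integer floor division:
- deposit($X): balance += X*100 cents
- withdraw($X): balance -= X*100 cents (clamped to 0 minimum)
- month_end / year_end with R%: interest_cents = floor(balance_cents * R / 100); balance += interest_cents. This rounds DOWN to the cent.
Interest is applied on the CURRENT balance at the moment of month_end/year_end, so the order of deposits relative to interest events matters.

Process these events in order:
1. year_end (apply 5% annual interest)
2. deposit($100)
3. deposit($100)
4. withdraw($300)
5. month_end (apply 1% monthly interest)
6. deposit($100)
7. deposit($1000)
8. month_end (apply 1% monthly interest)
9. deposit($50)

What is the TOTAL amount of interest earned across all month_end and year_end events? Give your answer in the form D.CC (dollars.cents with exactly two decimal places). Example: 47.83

Answer: 151.20

Derivation:
After 1 (year_end (apply 5% annual interest)): balance=$2100.00 total_interest=$100.00
After 2 (deposit($100)): balance=$2200.00 total_interest=$100.00
After 3 (deposit($100)): balance=$2300.00 total_interest=$100.00
After 4 (withdraw($300)): balance=$2000.00 total_interest=$100.00
After 5 (month_end (apply 1% monthly interest)): balance=$2020.00 total_interest=$120.00
After 6 (deposit($100)): balance=$2120.00 total_interest=$120.00
After 7 (deposit($1000)): balance=$3120.00 total_interest=$120.00
After 8 (month_end (apply 1% monthly interest)): balance=$3151.20 total_interest=$151.20
After 9 (deposit($50)): balance=$3201.20 total_interest=$151.20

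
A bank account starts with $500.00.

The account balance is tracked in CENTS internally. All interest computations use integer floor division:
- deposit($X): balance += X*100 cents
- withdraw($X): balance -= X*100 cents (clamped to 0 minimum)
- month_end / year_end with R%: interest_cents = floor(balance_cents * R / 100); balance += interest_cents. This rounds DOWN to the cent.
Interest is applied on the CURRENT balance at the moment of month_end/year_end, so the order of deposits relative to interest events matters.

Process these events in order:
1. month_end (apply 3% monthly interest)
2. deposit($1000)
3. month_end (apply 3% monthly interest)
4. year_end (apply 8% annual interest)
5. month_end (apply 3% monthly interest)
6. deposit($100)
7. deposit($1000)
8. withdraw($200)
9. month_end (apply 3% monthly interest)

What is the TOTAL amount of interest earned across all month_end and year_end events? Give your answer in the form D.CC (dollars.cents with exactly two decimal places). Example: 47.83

Answer: 314.90

Derivation:
After 1 (month_end (apply 3% monthly interest)): balance=$515.00 total_interest=$15.00
After 2 (deposit($1000)): balance=$1515.00 total_interest=$15.00
After 3 (month_end (apply 3% monthly interest)): balance=$1560.45 total_interest=$60.45
After 4 (year_end (apply 8% annual interest)): balance=$1685.28 total_interest=$185.28
After 5 (month_end (apply 3% monthly interest)): balance=$1735.83 total_interest=$235.83
After 6 (deposit($100)): balance=$1835.83 total_interest=$235.83
After 7 (deposit($1000)): balance=$2835.83 total_interest=$235.83
After 8 (withdraw($200)): balance=$2635.83 total_interest=$235.83
After 9 (month_end (apply 3% monthly interest)): balance=$2714.90 total_interest=$314.90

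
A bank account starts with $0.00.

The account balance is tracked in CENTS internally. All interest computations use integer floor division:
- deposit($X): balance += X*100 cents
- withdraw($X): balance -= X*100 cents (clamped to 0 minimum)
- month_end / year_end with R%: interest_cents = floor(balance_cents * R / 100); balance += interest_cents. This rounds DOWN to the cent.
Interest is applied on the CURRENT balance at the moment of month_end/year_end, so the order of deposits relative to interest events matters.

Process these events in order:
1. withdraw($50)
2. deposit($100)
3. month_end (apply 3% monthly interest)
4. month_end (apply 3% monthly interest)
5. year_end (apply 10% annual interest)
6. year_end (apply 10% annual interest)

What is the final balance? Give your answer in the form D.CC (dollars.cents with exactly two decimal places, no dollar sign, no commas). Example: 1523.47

After 1 (withdraw($50)): balance=$0.00 total_interest=$0.00
After 2 (deposit($100)): balance=$100.00 total_interest=$0.00
After 3 (month_end (apply 3% monthly interest)): balance=$103.00 total_interest=$3.00
After 4 (month_end (apply 3% monthly interest)): balance=$106.09 total_interest=$6.09
After 5 (year_end (apply 10% annual interest)): balance=$116.69 total_interest=$16.69
After 6 (year_end (apply 10% annual interest)): balance=$128.35 total_interest=$28.35

Answer: 128.35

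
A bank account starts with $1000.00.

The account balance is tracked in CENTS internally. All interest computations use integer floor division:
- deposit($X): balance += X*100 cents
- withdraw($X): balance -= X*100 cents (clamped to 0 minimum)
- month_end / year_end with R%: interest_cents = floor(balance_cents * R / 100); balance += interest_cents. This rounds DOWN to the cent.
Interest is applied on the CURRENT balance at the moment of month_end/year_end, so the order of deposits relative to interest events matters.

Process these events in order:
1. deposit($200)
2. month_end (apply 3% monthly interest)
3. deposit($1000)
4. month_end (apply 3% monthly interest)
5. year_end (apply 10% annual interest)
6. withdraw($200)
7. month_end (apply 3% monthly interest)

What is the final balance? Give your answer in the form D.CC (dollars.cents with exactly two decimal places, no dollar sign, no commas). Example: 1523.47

After 1 (deposit($200)): balance=$1200.00 total_interest=$0.00
After 2 (month_end (apply 3% monthly interest)): balance=$1236.00 total_interest=$36.00
After 3 (deposit($1000)): balance=$2236.00 total_interest=$36.00
After 4 (month_end (apply 3% monthly interest)): balance=$2303.08 total_interest=$103.08
After 5 (year_end (apply 10% annual interest)): balance=$2533.38 total_interest=$333.38
After 6 (withdraw($200)): balance=$2333.38 total_interest=$333.38
After 7 (month_end (apply 3% monthly interest)): balance=$2403.38 total_interest=$403.38

Answer: 2403.38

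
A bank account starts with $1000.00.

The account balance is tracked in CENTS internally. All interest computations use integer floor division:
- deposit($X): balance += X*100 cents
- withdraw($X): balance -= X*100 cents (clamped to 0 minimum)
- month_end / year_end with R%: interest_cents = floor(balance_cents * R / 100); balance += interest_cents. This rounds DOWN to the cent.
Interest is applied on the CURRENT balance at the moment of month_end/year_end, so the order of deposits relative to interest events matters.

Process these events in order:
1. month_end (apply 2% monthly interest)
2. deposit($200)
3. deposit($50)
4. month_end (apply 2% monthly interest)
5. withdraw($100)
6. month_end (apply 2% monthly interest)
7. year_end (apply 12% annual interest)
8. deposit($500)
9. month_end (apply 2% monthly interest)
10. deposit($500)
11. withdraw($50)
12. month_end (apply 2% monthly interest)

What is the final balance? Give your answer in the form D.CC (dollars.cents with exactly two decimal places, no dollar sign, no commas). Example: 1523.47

Answer: 2399.97

Derivation:
After 1 (month_end (apply 2% monthly interest)): balance=$1020.00 total_interest=$20.00
After 2 (deposit($200)): balance=$1220.00 total_interest=$20.00
After 3 (deposit($50)): balance=$1270.00 total_interest=$20.00
After 4 (month_end (apply 2% monthly interest)): balance=$1295.40 total_interest=$45.40
After 5 (withdraw($100)): balance=$1195.40 total_interest=$45.40
After 6 (month_end (apply 2% monthly interest)): balance=$1219.30 total_interest=$69.30
After 7 (year_end (apply 12% annual interest)): balance=$1365.61 total_interest=$215.61
After 8 (deposit($500)): balance=$1865.61 total_interest=$215.61
After 9 (month_end (apply 2% monthly interest)): balance=$1902.92 total_interest=$252.92
After 10 (deposit($500)): balance=$2402.92 total_interest=$252.92
After 11 (withdraw($50)): balance=$2352.92 total_interest=$252.92
After 12 (month_end (apply 2% monthly interest)): balance=$2399.97 total_interest=$299.97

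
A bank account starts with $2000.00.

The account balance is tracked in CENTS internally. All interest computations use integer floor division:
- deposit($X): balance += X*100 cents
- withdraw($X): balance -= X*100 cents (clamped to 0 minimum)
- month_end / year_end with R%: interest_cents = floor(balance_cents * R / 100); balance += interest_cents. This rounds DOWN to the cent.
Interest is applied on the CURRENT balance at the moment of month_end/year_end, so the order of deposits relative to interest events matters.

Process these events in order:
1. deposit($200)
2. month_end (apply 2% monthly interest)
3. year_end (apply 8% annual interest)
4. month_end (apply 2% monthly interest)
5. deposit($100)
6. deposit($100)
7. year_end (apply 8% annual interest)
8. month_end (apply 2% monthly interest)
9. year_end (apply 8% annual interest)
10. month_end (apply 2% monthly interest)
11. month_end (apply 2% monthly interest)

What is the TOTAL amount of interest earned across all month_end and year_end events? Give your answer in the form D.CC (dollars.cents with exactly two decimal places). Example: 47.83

After 1 (deposit($200)): balance=$2200.00 total_interest=$0.00
After 2 (month_end (apply 2% monthly interest)): balance=$2244.00 total_interest=$44.00
After 3 (year_end (apply 8% annual interest)): balance=$2423.52 total_interest=$223.52
After 4 (month_end (apply 2% monthly interest)): balance=$2471.99 total_interest=$271.99
After 5 (deposit($100)): balance=$2571.99 total_interest=$271.99
After 6 (deposit($100)): balance=$2671.99 total_interest=$271.99
After 7 (year_end (apply 8% annual interest)): balance=$2885.74 total_interest=$485.74
After 8 (month_end (apply 2% monthly interest)): balance=$2943.45 total_interest=$543.45
After 9 (year_end (apply 8% annual interest)): balance=$3178.92 total_interest=$778.92
After 10 (month_end (apply 2% monthly interest)): balance=$3242.49 total_interest=$842.49
After 11 (month_end (apply 2% monthly interest)): balance=$3307.33 total_interest=$907.33

Answer: 907.33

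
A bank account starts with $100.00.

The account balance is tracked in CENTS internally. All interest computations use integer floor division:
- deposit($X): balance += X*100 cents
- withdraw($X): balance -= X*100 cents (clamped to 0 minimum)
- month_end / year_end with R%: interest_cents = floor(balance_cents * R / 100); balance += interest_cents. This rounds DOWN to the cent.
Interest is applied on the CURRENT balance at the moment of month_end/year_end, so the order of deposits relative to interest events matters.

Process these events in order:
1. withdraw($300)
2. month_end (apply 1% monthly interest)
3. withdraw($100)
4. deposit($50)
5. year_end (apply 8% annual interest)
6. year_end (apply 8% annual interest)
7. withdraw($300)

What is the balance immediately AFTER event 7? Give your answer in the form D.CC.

After 1 (withdraw($300)): balance=$0.00 total_interest=$0.00
After 2 (month_end (apply 1% monthly interest)): balance=$0.00 total_interest=$0.00
After 3 (withdraw($100)): balance=$0.00 total_interest=$0.00
After 4 (deposit($50)): balance=$50.00 total_interest=$0.00
After 5 (year_end (apply 8% annual interest)): balance=$54.00 total_interest=$4.00
After 6 (year_end (apply 8% annual interest)): balance=$58.32 total_interest=$8.32
After 7 (withdraw($300)): balance=$0.00 total_interest=$8.32

Answer: 0.00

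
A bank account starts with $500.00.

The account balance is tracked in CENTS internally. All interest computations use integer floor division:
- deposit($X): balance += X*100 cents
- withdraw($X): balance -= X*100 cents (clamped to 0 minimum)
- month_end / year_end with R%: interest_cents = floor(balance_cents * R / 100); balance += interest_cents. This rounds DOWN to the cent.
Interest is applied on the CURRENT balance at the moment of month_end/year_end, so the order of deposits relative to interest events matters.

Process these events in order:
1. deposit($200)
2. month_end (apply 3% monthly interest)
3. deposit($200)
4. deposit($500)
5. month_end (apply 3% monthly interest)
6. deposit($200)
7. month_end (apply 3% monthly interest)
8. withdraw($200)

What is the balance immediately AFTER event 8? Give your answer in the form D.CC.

After 1 (deposit($200)): balance=$700.00 total_interest=$0.00
After 2 (month_end (apply 3% monthly interest)): balance=$721.00 total_interest=$21.00
After 3 (deposit($200)): balance=$921.00 total_interest=$21.00
After 4 (deposit($500)): balance=$1421.00 total_interest=$21.00
After 5 (month_end (apply 3% monthly interest)): balance=$1463.63 total_interest=$63.63
After 6 (deposit($200)): balance=$1663.63 total_interest=$63.63
After 7 (month_end (apply 3% monthly interest)): balance=$1713.53 total_interest=$113.53
After 8 (withdraw($200)): balance=$1513.53 total_interest=$113.53

Answer: 1513.53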